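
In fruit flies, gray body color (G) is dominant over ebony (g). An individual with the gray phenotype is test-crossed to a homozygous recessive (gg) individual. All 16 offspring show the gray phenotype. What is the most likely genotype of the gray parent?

Test cross: ? × gg
All offspring are gray.
If the unknown parent were heterozygous (Gg), about half of 16 offspring would be ebony; none are. The unknown parent is most likely homozygous dominant (GG).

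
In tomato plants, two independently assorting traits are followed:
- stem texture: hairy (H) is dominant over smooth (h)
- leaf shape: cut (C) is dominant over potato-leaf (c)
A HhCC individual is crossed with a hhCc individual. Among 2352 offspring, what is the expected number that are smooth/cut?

Dihybrid cross HhCC × hhCc — consider each gene separately:
stem texture: Hh × hh → 2 Hh, 2 hh → 2 H_ : 2 hh (out of 4)
leaf shape: CC × Cc → 2 CC, 2 Cc → 4 C_ (out of 4)
Combine (counts out of 4 × 4 = 16): hairy/cut (H_C_) = 2×4 = 8; smooth/cut (hhC_) = 2×4 = 8
Phenotype counts (out of 16): 8 hairy/cut, 8 smooth/cut
smooth/cut: 8 out of 16 → fraction 1/2
Expected count = 1/2 × 2352 = 1176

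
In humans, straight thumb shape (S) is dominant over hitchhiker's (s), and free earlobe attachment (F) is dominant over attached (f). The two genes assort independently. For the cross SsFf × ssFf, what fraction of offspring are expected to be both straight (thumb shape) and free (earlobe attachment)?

Dihybrid cross SsFf × ssFf — consider each gene separately:
thumb shape: Ss × ss → 2 Ss, 2 ss → 2 S_ : 2 ss (out of 4)
earlobe attachment: Ff × Ff → 1 FF, 2 Ff, 1 ff → 3 F_ : 1 ff (out of 4)
Looking for: straight (S_) and free (F_)
P(straight) = 2/4, P(free) = 3/4
P(both) = 2/4 × 3/4 = 6/16 = 3/8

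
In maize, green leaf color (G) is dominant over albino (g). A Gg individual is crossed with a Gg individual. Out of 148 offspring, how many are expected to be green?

Punnett square for Gg × Gg:
Offspring genotypes: 1 GG, 2 Gg, 1 gg
green: 3, albino: 1
green: 3 out of 4 → fraction 3/4
Expected count = 3/4 × 148 = 111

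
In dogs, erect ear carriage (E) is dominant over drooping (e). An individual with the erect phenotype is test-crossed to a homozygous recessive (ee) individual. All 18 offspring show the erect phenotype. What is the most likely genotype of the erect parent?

Test cross: ? × ee
All offspring are erect.
If the unknown parent were heterozygous (Ee), about half of 18 offspring would be drooping; none are. The unknown parent is most likely homozygous dominant (EE).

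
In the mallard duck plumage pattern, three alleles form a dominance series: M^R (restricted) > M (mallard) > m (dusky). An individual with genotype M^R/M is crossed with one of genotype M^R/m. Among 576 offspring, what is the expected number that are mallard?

Cross: M^R/M × M^R/m
Allele dominance: M^R > M > m
Offspring genotypes: 1 M^R/M^R, 1 M^R/m, 1 M^R/M, 1 M/m
Phenotype counts: 3 restricted, 1 mallard
mallard: 1 out of 4 → fraction 1/4
Expected count = 1/4 × 576 = 144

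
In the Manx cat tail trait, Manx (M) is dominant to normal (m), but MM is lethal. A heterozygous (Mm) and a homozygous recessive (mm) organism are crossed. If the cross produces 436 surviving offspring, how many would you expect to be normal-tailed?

Cross: Mm × mm
Punnett square offspring (before lethality): 2 Mm, 2 mm
No MM offspring are produced in this cross.
normal-tailed: 2 out of 4 → fraction 1/2
Expected count = 1/2 × 436 = 218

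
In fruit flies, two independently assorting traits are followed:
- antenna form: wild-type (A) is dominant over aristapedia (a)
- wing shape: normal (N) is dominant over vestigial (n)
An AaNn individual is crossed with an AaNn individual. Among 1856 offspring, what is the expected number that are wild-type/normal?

Dihybrid cross AaNn × AaNn — consider each gene separately:
antenna form: Aa × Aa → 1 AA, 2 Aa, 1 aa → 3 A_ : 1 aa (out of 4)
wing shape: Nn × Nn → 1 NN, 2 Nn, 1 nn → 3 N_ : 1 nn (out of 4)
Combine (counts out of 4 × 4 = 16): wild-type/normal (A_N_) = 3×3 = 9; wild-type/vestigial (A_nn) = 3×1 = 3; aristapedia/normal (aaN_) = 1×3 = 3; aristapedia/vestigial (aann) = 1×1 = 1
Phenotype counts (out of 16): 9 wild-type/normal, 3 wild-type/vestigial, 3 aristapedia/normal, 1 aristapedia/vestigial
wild-type/normal: 9 out of 16 → fraction 9/16
Expected count = 9/16 × 1856 = 1044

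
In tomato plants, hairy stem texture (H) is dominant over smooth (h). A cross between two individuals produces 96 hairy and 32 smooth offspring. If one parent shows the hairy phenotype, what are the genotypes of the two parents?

Observed offspring: 96 hairy, 32 smooth
The observed ratio simplifies to 3:1. Smooth (hh) offspring appear, so each parent must contribute one h allele. The parent stated to show hairy carries H, so it is Hh. The other parent is then either Hh or hh: Hh × hh would give a 1:1 split, whereas Hh × Hh gives 3:1 — matching the data. So both parents are heterozygous (Hh × Hh).
Parent genotypes: Hh × Hh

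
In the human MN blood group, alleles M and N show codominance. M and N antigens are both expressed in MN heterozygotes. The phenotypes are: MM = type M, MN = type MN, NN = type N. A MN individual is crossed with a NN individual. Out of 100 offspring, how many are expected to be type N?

Punnett square for MN × NN:
Offspring genotypes: 2 MN, 2 NN
Phenotype counts: 2 type MN, 2 type N
type N: 2 out of 4 → fraction 1/2
Expected count = 1/2 × 100 = 50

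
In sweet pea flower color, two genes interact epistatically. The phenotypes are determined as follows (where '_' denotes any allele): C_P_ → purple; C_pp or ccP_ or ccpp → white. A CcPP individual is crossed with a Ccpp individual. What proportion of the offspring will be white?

Cross: CcPP × Ccpp — consider each gene separately:
C gene: Cc × Cc → 1 CC, 2 Cc, 1 cc → 3 C_ : 1 cc (out of 4)
P gene: PP × pp → 4 Pp → 4 P_ (out of 4)
Genotype classes (out of 4 × 4 = 16): C_P_ = 3×4 = 12; ccP_ = 1×4 = 4
Apply the phenotype rules: C_P_ (12) → purple; ccP_ (4) → white
Phenotype counts (out of 16): 12 purple, 4 white
white: 4 out of 16
Probability: 4/16 = 1/4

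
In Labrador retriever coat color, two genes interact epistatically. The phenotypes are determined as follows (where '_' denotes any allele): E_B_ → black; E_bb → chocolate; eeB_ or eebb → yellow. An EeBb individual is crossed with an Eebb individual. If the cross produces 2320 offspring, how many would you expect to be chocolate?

Cross: EeBb × Eebb — consider each gene separately:
E gene: Ee × Ee → 1 EE, 2 Ee, 1 ee → 3 E_ : 1 ee (out of 4)
B gene: Bb × bb → 2 Bb, 2 bb → 2 B_ : 2 bb (out of 4)
Genotype classes (out of 4 × 4 = 16): E_B_ = 3×2 = 6; E_bb = 3×2 = 6; eeB_ = 1×2 = 2; eebb = 1×2 = 2
Apply the phenotype rules: E_B_ (6) → black; E_bb (6) → chocolate; eeB_ (2) + eebb (2) → yellow
Phenotype counts (out of 16): 6 black, 6 chocolate, 4 yellow
chocolate: 6 out of 16 → fraction 3/8
Expected count = 3/8 × 2320 = 870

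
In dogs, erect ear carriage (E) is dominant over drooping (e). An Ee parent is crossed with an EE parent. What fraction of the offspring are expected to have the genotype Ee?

Punnett square for Ee × EE:
Offspring genotypes: 2 EE, 2 Ee
Total offspring: 4
Count with target: 2
Probability: 2/4 = 1/2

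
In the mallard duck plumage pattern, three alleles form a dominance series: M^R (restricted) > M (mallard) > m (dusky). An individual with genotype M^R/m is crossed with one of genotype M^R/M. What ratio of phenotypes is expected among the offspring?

Cross: M^R/m × M^R/M
Allele dominance: M^R > M > m
Offspring genotypes: 1 M^R/M^R, 1 M^R/M, 1 M^R/m, 1 M/m
Phenotype counts: 3 restricted, 1 mallard
Ratio: 3 restricted : 1 mallard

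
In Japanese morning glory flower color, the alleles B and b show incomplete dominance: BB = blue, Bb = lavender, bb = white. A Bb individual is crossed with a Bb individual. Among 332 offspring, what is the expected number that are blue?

Punnett square for Bb × Bb:
Offspring genotypes: 1 BB, 2 Bb, 1 bb
Phenotype counts: 1 blue, 2 lavender, 1 white
blue: 1 out of 4 → fraction 1/4
Expected count = 1/4 × 332 = 83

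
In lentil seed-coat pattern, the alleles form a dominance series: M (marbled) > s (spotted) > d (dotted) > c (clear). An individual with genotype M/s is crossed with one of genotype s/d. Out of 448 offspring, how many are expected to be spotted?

Cross: M/s × s/d
Allele dominance: M > s > d > c
Offspring genotypes: 1 M/s, 1 M/d, 1 s/s, 1 s/d
Phenotype counts: 2 marbled, 2 spotted
spotted: 2 out of 4 → fraction 1/2
Expected count = 1/2 × 448 = 224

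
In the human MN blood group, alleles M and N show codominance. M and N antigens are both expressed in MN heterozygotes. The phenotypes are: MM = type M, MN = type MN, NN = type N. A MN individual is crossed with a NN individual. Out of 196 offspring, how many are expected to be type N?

Punnett square for MN × NN:
Offspring genotypes: 2 MN, 2 NN
Phenotype counts: 2 type MN, 2 type N
type N: 2 out of 4 → fraction 1/2
Expected count = 1/2 × 196 = 98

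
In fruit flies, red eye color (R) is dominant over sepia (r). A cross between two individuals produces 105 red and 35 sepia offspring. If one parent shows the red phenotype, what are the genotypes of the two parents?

Observed offspring: 105 red, 35 sepia
The observed ratio simplifies to 3:1. Sepia (rr) offspring appear, so each parent must contribute one r allele. The parent stated to show red carries R, so it is Rr. The other parent is then either Rr or rr: Rr × rr would give a 1:1 split, whereas Rr × Rr gives 3:1 — matching the data. So both parents are heterozygous (Rr × Rr).
Parent genotypes: Rr × Rr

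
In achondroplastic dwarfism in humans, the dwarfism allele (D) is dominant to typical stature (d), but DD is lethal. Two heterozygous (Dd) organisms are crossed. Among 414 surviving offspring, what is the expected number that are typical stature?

Cross: Dd × Dd
Punnett square offspring (before lethality): 1 DD, 2 Dd, 1 dd
The DD genotype is lethal (embryos die); surviving offspring: 2 Dd, 1 dd
typical stature: 1 out of 3 → fraction 1/3
Expected count = 1/3 × 414 = 138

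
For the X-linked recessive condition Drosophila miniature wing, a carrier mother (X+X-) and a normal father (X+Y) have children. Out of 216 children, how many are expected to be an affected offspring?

Cross: X+X- × X+Y
Offspring: 1 X+X+, 1 X+Y, 1 X+X-, 1 X-Y
Probability of an affected offspring: 1/4
Expected count = 1/4 × 216 = 54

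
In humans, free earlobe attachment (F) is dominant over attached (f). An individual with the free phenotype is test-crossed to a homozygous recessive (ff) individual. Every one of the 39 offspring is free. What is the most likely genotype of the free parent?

Test cross: ? × ff
All offspring are free.
If the unknown parent were heterozygous (Ff), about half of 39 offspring would be attached; none are. The unknown parent is most likely homozygous dominant (FF).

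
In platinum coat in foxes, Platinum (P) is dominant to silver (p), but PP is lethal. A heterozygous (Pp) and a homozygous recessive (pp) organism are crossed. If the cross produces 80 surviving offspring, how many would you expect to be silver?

Cross: Pp × pp
Punnett square offspring (before lethality): 2 Pp, 2 pp
No PP offspring are produced in this cross.
silver: 2 out of 4 → fraction 1/2
Expected count = 1/2 × 80 = 40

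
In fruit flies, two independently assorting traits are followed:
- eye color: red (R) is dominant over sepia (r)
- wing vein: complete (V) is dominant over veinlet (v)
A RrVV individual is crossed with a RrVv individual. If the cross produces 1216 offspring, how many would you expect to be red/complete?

Dihybrid cross RrVV × RrVv — consider each gene separately:
eye color: Rr × Rr → 1 RR, 2 Rr, 1 rr → 3 R_ : 1 rr (out of 4)
wing vein: VV × Vv → 2 VV, 2 Vv → 4 V_ (out of 4)
Combine (counts out of 4 × 4 = 16): red/complete (R_V_) = 3×4 = 12; sepia/complete (rrV_) = 1×4 = 4
Phenotype counts (out of 16): 12 red/complete, 4 sepia/complete
red/complete: 12 out of 16 → fraction 3/4
Expected count = 3/4 × 1216 = 912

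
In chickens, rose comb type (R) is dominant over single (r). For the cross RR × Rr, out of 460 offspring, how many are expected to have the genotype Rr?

Punnett square for RR × Rr:
Offspring genotypes: 2 RR, 2 Rr
Total offspring: 4
Count with target: 2
Probability: 2/4 = 1/2
Expected count = 1/2 × 460 = 230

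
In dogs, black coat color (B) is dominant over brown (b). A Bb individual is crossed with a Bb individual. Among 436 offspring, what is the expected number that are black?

Punnett square for Bb × Bb:
Offspring genotypes: 1 BB, 2 Bb, 1 bb
black: 3, brown: 1
black: 3 out of 4 → fraction 3/4
Expected count = 3/4 × 436 = 327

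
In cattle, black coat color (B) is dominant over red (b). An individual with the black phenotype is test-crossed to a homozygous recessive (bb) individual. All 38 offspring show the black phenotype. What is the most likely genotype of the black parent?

Test cross: ? × bb
All offspring are black.
If the unknown parent were heterozygous (Bb), about half of 38 offspring would be red; none are. The unknown parent is most likely homozygous dominant (BB).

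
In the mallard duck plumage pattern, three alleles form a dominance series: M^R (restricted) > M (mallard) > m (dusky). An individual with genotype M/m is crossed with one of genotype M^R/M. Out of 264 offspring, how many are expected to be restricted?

Cross: M/m × M^R/M
Allele dominance: M^R > M > m
Offspring genotypes: 1 M^R/M, 1 M/M, 1 M^R/m, 1 M/m
Phenotype counts: 2 restricted, 2 mallard
restricted: 2 out of 4 → fraction 1/2
Expected count = 1/2 × 264 = 132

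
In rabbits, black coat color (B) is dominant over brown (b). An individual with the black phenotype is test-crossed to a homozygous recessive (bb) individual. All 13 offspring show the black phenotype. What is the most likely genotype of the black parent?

Test cross: ? × bb
All offspring are black.
If the unknown parent were heterozygous (Bb), about half of 13 offspring would be brown; none are. The unknown parent is most likely homozygous dominant (BB).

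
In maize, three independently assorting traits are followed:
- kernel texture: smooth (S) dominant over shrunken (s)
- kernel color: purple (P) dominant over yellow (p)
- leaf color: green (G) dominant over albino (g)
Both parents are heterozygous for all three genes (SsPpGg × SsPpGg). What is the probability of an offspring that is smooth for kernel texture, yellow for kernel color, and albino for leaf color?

Trihybrid cross: SsPpGg × SsPpGg
Each trait segregates independently with a 3:1 phenotypic ratio, so each gene contributes 3/4 (dominant) or 1/4 (recessive).
Target: smooth (kernel texture), yellow (kernel color), albino (leaf color)
Probability = product of independent per-trait probabilities
= 3/4 × 1/4 × 1/4 = 3/64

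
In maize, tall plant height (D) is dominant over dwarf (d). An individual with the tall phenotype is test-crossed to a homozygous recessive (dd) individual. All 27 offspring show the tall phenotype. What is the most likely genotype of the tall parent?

Test cross: ? × dd
All offspring are tall.
If the unknown parent were heterozygous (Dd), about half of 27 offspring would be dwarf; none are. The unknown parent is most likely homozygous dominant (DD).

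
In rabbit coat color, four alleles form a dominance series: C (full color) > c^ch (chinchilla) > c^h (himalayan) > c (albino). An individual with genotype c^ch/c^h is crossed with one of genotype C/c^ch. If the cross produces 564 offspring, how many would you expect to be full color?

Cross: c^ch/c^h × C/c^ch
Allele dominance: C > c^ch > c^h > c
Offspring genotypes: 1 C/c^ch, 1 c^ch/c^ch, 1 C/c^h, 1 c^ch/c^h
Phenotype counts: 2 full color, 2 chinchilla
full color: 2 out of 4 → fraction 1/2
Expected count = 1/2 × 564 = 282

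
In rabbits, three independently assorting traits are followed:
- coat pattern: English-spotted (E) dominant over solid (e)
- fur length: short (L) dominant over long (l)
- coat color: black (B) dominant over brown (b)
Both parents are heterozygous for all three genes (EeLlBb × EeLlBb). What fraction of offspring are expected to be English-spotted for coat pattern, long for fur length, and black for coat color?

Trihybrid cross: EeLlBb × EeLlBb
Each trait segregates independently with a 3:1 phenotypic ratio, so each gene contributes 3/4 (dominant) or 1/4 (recessive).
Target: English-spotted (coat pattern), long (fur length), black (coat color)
Probability = product of independent per-trait probabilities
= 3/4 × 1/4 × 3/4 = 9/64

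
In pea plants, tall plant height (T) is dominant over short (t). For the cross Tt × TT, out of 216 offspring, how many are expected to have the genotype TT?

Punnett square for Tt × TT:
Offspring genotypes: 2 TT, 2 Tt
Total offspring: 4
Count with target: 2
Probability: 2/4 = 1/2
Expected count = 1/2 × 216 = 108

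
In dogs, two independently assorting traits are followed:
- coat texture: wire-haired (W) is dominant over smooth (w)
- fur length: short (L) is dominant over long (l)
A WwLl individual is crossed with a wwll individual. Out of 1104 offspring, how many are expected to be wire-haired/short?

Dihybrid cross WwLl × wwll — consider each gene separately:
coat texture: Ww × ww → 2 Ww, 2 ww → 2 W_ : 2 ww (out of 4)
fur length: Ll × ll → 2 Ll, 2 ll → 2 L_ : 2 ll (out of 4)
Combine (counts out of 4 × 4 = 16): wire-haired/short (W_L_) = 2×2 = 4; wire-haired/long (W_ll) = 2×2 = 4; smooth/short (wwL_) = 2×2 = 4; smooth/long (wwll) = 2×2 = 4
Phenotype counts (out of 16): 4 wire-haired/short, 4 wire-haired/long, 4 smooth/short, 4 smooth/long
wire-haired/short: 4 out of 16 → fraction 1/4
Expected count = 1/4 × 1104 = 276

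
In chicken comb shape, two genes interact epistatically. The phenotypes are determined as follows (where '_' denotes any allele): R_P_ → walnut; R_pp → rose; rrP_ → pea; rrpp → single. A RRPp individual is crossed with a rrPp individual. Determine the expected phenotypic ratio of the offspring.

Cross: RRPp × rrPp — consider each gene separately:
R gene: RR × rr → 4 Rr → 4 R_ (out of 4)
P gene: Pp × Pp → 1 PP, 2 Pp, 1 pp → 3 P_ : 1 pp (out of 4)
Genotype classes (out of 4 × 4 = 16): R_P_ = 4×3 = 12; R_pp = 4×1 = 4
Apply the phenotype rules: R_P_ (12) → walnut; R_pp (4) → rose
Phenotype counts (out of 16): 12 walnut, 4 rose
Ratio: 3 walnut : 1 rose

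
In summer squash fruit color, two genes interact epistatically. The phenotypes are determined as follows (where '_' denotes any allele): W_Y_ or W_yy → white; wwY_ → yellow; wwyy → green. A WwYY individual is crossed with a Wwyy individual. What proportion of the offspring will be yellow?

Cross: WwYY × Wwyy — consider each gene separately:
W gene: Ww × Ww → 1 WW, 2 Ww, 1 ww → 3 W_ : 1 ww (out of 4)
Y gene: YY × yy → 4 Yy → 4 Y_ (out of 4)
Genotype classes (out of 4 × 4 = 16): W_Y_ = 3×4 = 12; wwY_ = 1×4 = 4
Apply the phenotype rules: W_Y_ (12) → white; wwY_ (4) → yellow
Phenotype counts (out of 16): 12 white, 4 yellow
yellow: 4 out of 16
Probability: 4/16 = 1/4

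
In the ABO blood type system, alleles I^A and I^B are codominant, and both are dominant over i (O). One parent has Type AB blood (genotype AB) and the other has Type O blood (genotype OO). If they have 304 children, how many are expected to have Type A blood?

Cross: AB × OO
Possible offspring genotypes: 2 AO, 2 BO
Blood type counts: 2 Type A, 2 Type B
Probability of Type A: 2/4 = 1/2
Expected count = 1/2 × 304 = 152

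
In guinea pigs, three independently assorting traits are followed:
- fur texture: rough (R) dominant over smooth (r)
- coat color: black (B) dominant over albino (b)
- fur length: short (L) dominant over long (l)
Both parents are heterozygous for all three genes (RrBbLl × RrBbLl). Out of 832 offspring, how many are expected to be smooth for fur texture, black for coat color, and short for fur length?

Trihybrid cross: RrBbLl × RrBbLl
Each trait segregates independently with a 3:1 phenotypic ratio, so each gene contributes 3/4 (dominant) or 1/4 (recessive).
Target: smooth (fur texture), black (coat color), short (fur length)
Probability = product of independent per-trait probabilities
= 1/4 × 3/4 × 3/4 = 9/64
Expected count = 9/64 × 832 = 117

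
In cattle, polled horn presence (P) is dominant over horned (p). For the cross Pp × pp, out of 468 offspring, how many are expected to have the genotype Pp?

Punnett square for Pp × pp:
Offspring genotypes: 2 Pp, 2 pp
Total offspring: 4
Count with target: 2
Probability: 2/4 = 1/2
Expected count = 1/2 × 468 = 234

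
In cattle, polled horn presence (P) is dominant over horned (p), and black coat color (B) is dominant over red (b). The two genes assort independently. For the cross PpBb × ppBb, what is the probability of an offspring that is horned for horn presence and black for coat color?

Dihybrid cross PpBb × ppBb — consider each gene separately:
horn presence: Pp × pp → 2 Pp, 2 pp → 2 P_ : 2 pp (out of 4)
coat color: Bb × Bb → 1 BB, 2 Bb, 1 bb → 3 B_ : 1 bb (out of 4)
Looking for: horned (pp) and black (B_)
P(horned) = 2/4, P(black) = 3/4
P(both) = 2/4 × 3/4 = 6/16 = 3/8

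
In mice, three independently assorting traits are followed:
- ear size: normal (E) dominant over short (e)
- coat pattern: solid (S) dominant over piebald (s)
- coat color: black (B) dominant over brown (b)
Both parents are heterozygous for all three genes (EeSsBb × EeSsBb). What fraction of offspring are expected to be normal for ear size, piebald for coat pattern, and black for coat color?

Trihybrid cross: EeSsBb × EeSsBb
Each trait segregates independently with a 3:1 phenotypic ratio, so each gene contributes 3/4 (dominant) or 1/4 (recessive).
Target: normal (ear size), piebald (coat pattern), black (coat color)
Probability = product of independent per-trait probabilities
= 3/4 × 1/4 × 3/4 = 9/64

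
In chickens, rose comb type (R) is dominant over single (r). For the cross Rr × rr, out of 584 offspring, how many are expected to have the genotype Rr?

Punnett square for Rr × rr:
Offspring genotypes: 2 Rr, 2 rr
Total offspring: 4
Count with target: 2
Probability: 2/4 = 1/2
Expected count = 1/2 × 584 = 292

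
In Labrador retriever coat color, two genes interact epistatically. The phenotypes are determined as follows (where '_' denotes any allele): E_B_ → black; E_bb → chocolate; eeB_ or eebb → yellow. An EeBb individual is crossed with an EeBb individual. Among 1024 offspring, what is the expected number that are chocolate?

Cross: EeBb × EeBb — consider each gene separately:
E gene: Ee × Ee → 1 EE, 2 Ee, 1 ee → 3 E_ : 1 ee (out of 4)
B gene: Bb × Bb → 1 BB, 2 Bb, 1 bb → 3 B_ : 1 bb (out of 4)
Genotype classes (out of 4 × 4 = 16): E_B_ = 3×3 = 9; E_bb = 3×1 = 3; eeB_ = 1×3 = 3; eebb = 1×1 = 1
Apply the phenotype rules: E_B_ (9) → black; E_bb (3) → chocolate; eeB_ (3) + eebb (1) → yellow
Phenotype counts (out of 16): 9 black, 3 chocolate, 4 yellow
chocolate: 3 out of 16 → fraction 3/16
Expected count = 3/16 × 1024 = 192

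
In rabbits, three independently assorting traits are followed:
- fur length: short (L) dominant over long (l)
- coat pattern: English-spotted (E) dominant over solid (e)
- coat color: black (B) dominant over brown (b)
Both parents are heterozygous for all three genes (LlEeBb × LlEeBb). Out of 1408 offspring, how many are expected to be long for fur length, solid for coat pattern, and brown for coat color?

Trihybrid cross: LlEeBb × LlEeBb
Each trait segregates independently with a 3:1 phenotypic ratio, so each gene contributes 3/4 (dominant) or 1/4 (recessive).
Target: long (fur length), solid (coat pattern), brown (coat color)
Probability = product of independent per-trait probabilities
= 1/4 × 1/4 × 1/4 = 1/64
Expected count = 1/64 × 1408 = 22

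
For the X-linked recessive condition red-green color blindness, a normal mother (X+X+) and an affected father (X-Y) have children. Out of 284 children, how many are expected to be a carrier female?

Cross: X+X+ × X-Y
Offspring: 2 X+X-, 2 X+Y
Probability of a carrier female: 2/4 = 1/2
Expected count = 1/2 × 284 = 142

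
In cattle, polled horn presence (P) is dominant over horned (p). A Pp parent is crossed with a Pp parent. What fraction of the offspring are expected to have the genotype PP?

Punnett square for Pp × Pp:
Offspring genotypes: 1 PP, 2 Pp, 1 pp
Total offspring: 4
Count with target: 1
Probability: 1/4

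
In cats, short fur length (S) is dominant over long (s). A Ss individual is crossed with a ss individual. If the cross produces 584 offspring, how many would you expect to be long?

Punnett square for Ss × ss:
Offspring genotypes: 2 Ss, 2 ss
short: 2, long: 2
long: 2 out of 4 → fraction 1/2
Expected count = 1/2 × 584 = 292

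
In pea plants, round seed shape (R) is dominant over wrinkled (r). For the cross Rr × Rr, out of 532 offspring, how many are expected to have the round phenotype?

Punnett square for Rr × Rr:
Offspring genotypes: 1 RR, 2 Rr, 1 rr
Total offspring: 4
Count with target: 3
Probability: 3/4
Expected count = 3/4 × 532 = 399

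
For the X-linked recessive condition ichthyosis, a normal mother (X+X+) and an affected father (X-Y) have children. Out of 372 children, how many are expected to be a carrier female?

Cross: X+X+ × X-Y
Offspring: 2 X+X-, 2 X+Y
Probability of a carrier female: 2/4 = 1/2
Expected count = 1/2 × 372 = 186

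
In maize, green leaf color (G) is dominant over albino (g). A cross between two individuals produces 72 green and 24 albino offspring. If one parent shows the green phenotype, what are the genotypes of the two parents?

Observed offspring: 72 green, 24 albino
The observed ratio simplifies to 3:1. Albino (gg) offspring appear, so each parent must contribute one g allele. The parent stated to show green carries G, so it is Gg. The other parent is then either Gg or gg: Gg × gg would give a 1:1 split, whereas Gg × Gg gives 3:1 — matching the data. So both parents are heterozygous (Gg × Gg).
Parent genotypes: Gg × Gg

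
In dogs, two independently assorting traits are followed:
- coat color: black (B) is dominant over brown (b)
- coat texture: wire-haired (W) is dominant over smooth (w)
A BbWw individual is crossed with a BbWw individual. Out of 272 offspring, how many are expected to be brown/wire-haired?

Dihybrid cross BbWw × BbWw — consider each gene separately:
coat color: Bb × Bb → 1 BB, 2 Bb, 1 bb → 3 B_ : 1 bb (out of 4)
coat texture: Ww × Ww → 1 WW, 2 Ww, 1 ww → 3 W_ : 1 ww (out of 4)
Combine (counts out of 4 × 4 = 16): black/wire-haired (B_W_) = 3×3 = 9; black/smooth (B_ww) = 3×1 = 3; brown/wire-haired (bbW_) = 1×3 = 3; brown/smooth (bbww) = 1×1 = 1
Phenotype counts (out of 16): 9 black/wire-haired, 3 black/smooth, 3 brown/wire-haired, 1 brown/smooth
brown/wire-haired: 3 out of 16 → fraction 3/16
Expected count = 3/16 × 272 = 51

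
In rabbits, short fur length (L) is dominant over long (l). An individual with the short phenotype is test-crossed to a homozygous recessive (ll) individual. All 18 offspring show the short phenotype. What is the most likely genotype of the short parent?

Test cross: ? × ll
All offspring are short.
If the unknown parent were heterozygous (Ll), about half of 18 offspring would be long; none are. The unknown parent is most likely homozygous dominant (LL).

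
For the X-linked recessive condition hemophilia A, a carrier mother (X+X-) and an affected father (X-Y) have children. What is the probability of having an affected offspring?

Cross: X+X- × X-Y
Offspring: 1 X+X-, 1 X+Y, 1 X-X-, 1 X-Y
Probability of an affected offspring: 2/4 = 1/2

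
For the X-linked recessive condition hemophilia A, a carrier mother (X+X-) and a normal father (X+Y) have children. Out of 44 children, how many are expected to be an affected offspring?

Cross: X+X- × X+Y
Offspring: 1 X+X+, 1 X+Y, 1 X+X-, 1 X-Y
Probability of an affected offspring: 1/4
Expected count = 1/4 × 44 = 11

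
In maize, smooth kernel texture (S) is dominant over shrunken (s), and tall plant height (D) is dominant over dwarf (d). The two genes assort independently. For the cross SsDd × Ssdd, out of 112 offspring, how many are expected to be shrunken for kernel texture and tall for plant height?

Dihybrid cross SsDd × Ssdd — consider each gene separately:
kernel texture: Ss × Ss → 1 SS, 2 Ss, 1 ss → 3 S_ : 1 ss (out of 4)
plant height: Dd × dd → 2 Dd, 2 dd → 2 D_ : 2 dd (out of 4)
Looking for: shrunken (ss) and tall (D_)
P(shrunken) = 1/4, P(tall) = 2/4
P(both) = 1/4 × 2/4 = 2/16 = 1/8
Expected count = 1/8 × 112 = 14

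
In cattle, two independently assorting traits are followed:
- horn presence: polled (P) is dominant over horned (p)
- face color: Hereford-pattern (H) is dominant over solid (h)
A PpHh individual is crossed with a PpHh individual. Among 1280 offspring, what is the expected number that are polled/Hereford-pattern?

Dihybrid cross PpHh × PpHh — consider each gene separately:
horn presence: Pp × Pp → 1 PP, 2 Pp, 1 pp → 3 P_ : 1 pp (out of 4)
face color: Hh × Hh → 1 HH, 2 Hh, 1 hh → 3 H_ : 1 hh (out of 4)
Combine (counts out of 4 × 4 = 16): polled/Hereford-pattern (P_H_) = 3×3 = 9; polled/solid (P_hh) = 3×1 = 3; horned/Hereford-pattern (ppH_) = 1×3 = 3; horned/solid (pphh) = 1×1 = 1
Phenotype counts (out of 16): 9 polled/Hereford-pattern, 3 polled/solid, 3 horned/Hereford-pattern, 1 horned/solid
polled/Hereford-pattern: 9 out of 16 → fraction 9/16
Expected count = 9/16 × 1280 = 720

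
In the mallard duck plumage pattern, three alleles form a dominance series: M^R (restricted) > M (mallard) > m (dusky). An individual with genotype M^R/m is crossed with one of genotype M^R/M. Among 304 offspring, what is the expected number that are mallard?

Cross: M^R/m × M^R/M
Allele dominance: M^R > M > m
Offspring genotypes: 1 M^R/M^R, 1 M^R/M, 1 M^R/m, 1 M/m
Phenotype counts: 3 restricted, 1 mallard
mallard: 1 out of 4 → fraction 1/4
Expected count = 1/4 × 304 = 76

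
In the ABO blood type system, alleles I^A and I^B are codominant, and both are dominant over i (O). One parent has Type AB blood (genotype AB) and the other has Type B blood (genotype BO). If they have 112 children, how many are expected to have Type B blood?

Cross: AB × BO
Possible offspring genotypes: 1 AB, 1 AO, 1 BB, 1 BO
Blood type counts: 1 Type AB, 1 Type A, 2 Type B
Probability of Type B: 2/4 = 1/2
Expected count = 1/2 × 112 = 56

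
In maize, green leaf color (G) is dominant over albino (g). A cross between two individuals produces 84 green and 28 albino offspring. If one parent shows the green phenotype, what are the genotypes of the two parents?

Observed offspring: 84 green, 28 albino
The observed ratio simplifies to 3:1. Albino (gg) offspring appear, so each parent must contribute one g allele. The parent stated to show green carries G, so it is Gg. The other parent is then either Gg or gg: Gg × gg would give a 1:1 split, whereas Gg × Gg gives 3:1 — matching the data. So both parents are heterozygous (Gg × Gg).
Parent genotypes: Gg × Gg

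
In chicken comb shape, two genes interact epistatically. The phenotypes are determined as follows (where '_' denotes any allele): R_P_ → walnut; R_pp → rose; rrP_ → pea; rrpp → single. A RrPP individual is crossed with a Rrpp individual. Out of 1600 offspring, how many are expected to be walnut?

Cross: RrPP × Rrpp — consider each gene separately:
R gene: Rr × Rr → 1 RR, 2 Rr, 1 rr → 3 R_ : 1 rr (out of 4)
P gene: PP × pp → 4 Pp → 4 P_ (out of 4)
Genotype classes (out of 4 × 4 = 16): R_P_ = 3×4 = 12; rrP_ = 1×4 = 4
Apply the phenotype rules: R_P_ (12) → walnut; rrP_ (4) → pea
Phenotype counts (out of 16): 12 walnut, 4 pea
walnut: 12 out of 16 → fraction 3/4
Expected count = 3/4 × 1600 = 1200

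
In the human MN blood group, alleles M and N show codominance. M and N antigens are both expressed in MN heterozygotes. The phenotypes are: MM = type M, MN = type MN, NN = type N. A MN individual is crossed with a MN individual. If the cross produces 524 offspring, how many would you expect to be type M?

Punnett square for MN × MN:
Offspring genotypes: 1 MM, 2 MN, 1 NN
Phenotype counts: 1 type M, 2 type MN, 1 type N
type M: 1 out of 4 → fraction 1/4
Expected count = 1/4 × 524 = 131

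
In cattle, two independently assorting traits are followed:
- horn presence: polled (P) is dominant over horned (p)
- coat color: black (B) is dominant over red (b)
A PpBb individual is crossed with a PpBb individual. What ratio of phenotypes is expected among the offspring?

Dihybrid cross PpBb × PpBb — consider each gene separately:
horn presence: Pp × Pp → 1 PP, 2 Pp, 1 pp → 3 P_ : 1 pp (out of 4)
coat color: Bb × Bb → 1 BB, 2 Bb, 1 bb → 3 B_ : 1 bb (out of 4)
Combine (counts out of 4 × 4 = 16): polled/black (P_B_) = 3×3 = 9; polled/red (P_bb) = 3×1 = 3; horned/black (ppB_) = 1×3 = 3; horned/red (ppbb) = 1×1 = 1
Phenotype counts (out of 16): 9 polled/black, 3 polled/red, 3 horned/black, 1 horned/red
Ratio: 9 polled/black : 3 polled/red : 3 horned/black : 1 horned/red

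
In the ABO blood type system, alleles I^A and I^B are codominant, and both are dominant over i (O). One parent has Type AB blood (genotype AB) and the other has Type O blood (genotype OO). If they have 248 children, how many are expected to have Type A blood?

Cross: AB × OO
Possible offspring genotypes: 2 AO, 2 BO
Blood type counts: 2 Type A, 2 Type B
Probability of Type A: 2/4 = 1/2
Expected count = 1/2 × 248 = 124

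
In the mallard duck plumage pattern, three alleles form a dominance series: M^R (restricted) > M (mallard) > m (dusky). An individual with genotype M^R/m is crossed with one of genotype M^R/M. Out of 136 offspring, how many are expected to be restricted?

Cross: M^R/m × M^R/M
Allele dominance: M^R > M > m
Offspring genotypes: 1 M^R/M^R, 1 M^R/M, 1 M^R/m, 1 M/m
Phenotype counts: 3 restricted, 1 mallard
restricted: 3 out of 4 → fraction 3/4
Expected count = 3/4 × 136 = 102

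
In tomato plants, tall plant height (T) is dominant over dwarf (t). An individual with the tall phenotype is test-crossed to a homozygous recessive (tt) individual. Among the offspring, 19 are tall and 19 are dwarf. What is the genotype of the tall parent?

Test cross: ? × tt
Offspring: 19 tall, 19 dwarf — approximately 1:1.
A 1:1 ratio in a test cross indicates the unknown parent is heterozygous (Tt).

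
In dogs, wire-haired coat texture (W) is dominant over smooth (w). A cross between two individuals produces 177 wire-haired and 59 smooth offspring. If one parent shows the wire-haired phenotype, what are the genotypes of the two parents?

Observed offspring: 177 wire-haired, 59 smooth
The observed ratio simplifies to 3:1. Smooth (ww) offspring appear, so each parent must contribute one w allele. The parent stated to show wire-haired carries W, so it is Ww. The other parent is then either Ww or ww: Ww × ww would give a 1:1 split, whereas Ww × Ww gives 3:1 — matching the data. So both parents are heterozygous (Ww × Ww).
Parent genotypes: Ww × Ww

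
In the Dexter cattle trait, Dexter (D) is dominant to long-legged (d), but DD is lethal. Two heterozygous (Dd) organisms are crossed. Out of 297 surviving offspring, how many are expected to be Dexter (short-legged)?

Cross: Dd × Dd
Punnett square offspring (before lethality): 1 DD, 2 Dd, 1 dd
The DD genotype is lethal (embryos die); surviving offspring: 2 Dd, 1 dd
Dexter (short-legged): 2 out of 3 → fraction 2/3
Expected count = 2/3 × 297 = 198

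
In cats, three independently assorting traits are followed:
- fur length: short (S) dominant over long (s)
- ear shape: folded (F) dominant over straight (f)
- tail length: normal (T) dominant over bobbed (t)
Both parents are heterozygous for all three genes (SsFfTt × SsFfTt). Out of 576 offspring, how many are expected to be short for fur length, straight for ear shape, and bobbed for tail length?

Trihybrid cross: SsFfTt × SsFfTt
Each trait segregates independently with a 3:1 phenotypic ratio, so each gene contributes 3/4 (dominant) or 1/4 (recessive).
Target: short (fur length), straight (ear shape), bobbed (tail length)
Probability = product of independent per-trait probabilities
= 3/4 × 1/4 × 1/4 = 3/64
Expected count = 3/64 × 576 = 27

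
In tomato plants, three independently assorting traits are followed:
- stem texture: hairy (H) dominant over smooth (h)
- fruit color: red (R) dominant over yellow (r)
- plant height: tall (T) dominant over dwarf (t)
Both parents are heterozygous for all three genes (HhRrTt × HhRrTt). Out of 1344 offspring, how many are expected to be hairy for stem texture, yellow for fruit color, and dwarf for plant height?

Trihybrid cross: HhRrTt × HhRrTt
Each trait segregates independently with a 3:1 phenotypic ratio, so each gene contributes 3/4 (dominant) or 1/4 (recessive).
Target: hairy (stem texture), yellow (fruit color), dwarf (plant height)
Probability = product of independent per-trait probabilities
= 3/4 × 1/4 × 1/4 = 3/64
Expected count = 3/64 × 1344 = 63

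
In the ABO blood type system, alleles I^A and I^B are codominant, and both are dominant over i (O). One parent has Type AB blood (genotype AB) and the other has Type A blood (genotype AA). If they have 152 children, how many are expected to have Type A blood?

Cross: AB × AA
Possible offspring genotypes: 2 AA, 2 AB
Blood type counts: 2 Type A, 2 Type AB
Probability of Type A: 2/4 = 1/2
Expected count = 1/2 × 152 = 76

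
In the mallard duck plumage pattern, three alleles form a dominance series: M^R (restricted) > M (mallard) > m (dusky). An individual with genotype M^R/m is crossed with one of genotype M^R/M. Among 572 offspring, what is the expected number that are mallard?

Cross: M^R/m × M^R/M
Allele dominance: M^R > M > m
Offspring genotypes: 1 M^R/M^R, 1 M^R/M, 1 M^R/m, 1 M/m
Phenotype counts: 3 restricted, 1 mallard
mallard: 1 out of 4 → fraction 1/4
Expected count = 1/4 × 572 = 143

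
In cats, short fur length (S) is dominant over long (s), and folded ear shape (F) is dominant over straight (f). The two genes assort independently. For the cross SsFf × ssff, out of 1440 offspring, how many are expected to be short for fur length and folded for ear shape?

Dihybrid cross SsFf × ssff — consider each gene separately:
fur length: Ss × ss → 2 Ss, 2 ss → 2 S_ : 2 ss (out of 4)
ear shape: Ff × ff → 2 Ff, 2 ff → 2 F_ : 2 ff (out of 4)
Looking for: short (S_) and folded (F_)
P(short) = 2/4, P(folded) = 2/4
P(both) = 2/4 × 2/4 = 4/16 = 1/4
Expected count = 1/4 × 1440 = 360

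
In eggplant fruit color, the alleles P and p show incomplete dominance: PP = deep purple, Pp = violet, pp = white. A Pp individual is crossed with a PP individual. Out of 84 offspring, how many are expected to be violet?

Punnett square for Pp × PP:
Offspring genotypes: 2 PP, 2 Pp
Phenotype counts: 2 deep purple, 2 violet
violet: 2 out of 4 → fraction 1/2
Expected count = 1/2 × 84 = 42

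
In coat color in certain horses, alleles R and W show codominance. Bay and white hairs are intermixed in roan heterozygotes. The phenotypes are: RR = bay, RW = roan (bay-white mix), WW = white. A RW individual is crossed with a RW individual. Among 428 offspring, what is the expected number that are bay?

Punnett square for RW × RW:
Offspring genotypes: 1 RR, 2 RW, 1 WW
Phenotype counts: 1 bay, 2 roan (bay-white mix), 1 white
bay: 1 out of 4 → fraction 1/4
Expected count = 1/4 × 428 = 107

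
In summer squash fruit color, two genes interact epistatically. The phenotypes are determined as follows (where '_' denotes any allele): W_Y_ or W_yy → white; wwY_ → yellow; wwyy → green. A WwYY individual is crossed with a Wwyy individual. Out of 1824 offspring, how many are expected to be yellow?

Cross: WwYY × Wwyy — consider each gene separately:
W gene: Ww × Ww → 1 WW, 2 Ww, 1 ww → 3 W_ : 1 ww (out of 4)
Y gene: YY × yy → 4 Yy → 4 Y_ (out of 4)
Genotype classes (out of 4 × 4 = 16): W_Y_ = 3×4 = 12; wwY_ = 1×4 = 4
Apply the phenotype rules: W_Y_ (12) → white; wwY_ (4) → yellow
Phenotype counts (out of 16): 12 white, 4 yellow
yellow: 4 out of 16 → fraction 1/4
Expected count = 1/4 × 1824 = 456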